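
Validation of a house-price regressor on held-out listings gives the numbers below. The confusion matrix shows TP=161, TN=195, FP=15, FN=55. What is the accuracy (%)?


Accuracy = (TP+TN)/(TP+TN+FP+FN)
= (161+195)/(426)
= 356/426 = 83.57%

83.57%


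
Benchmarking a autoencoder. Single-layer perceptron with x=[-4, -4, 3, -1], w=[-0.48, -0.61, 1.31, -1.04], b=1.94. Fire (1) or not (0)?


z = (-4)·(-0.48) + (-4)·(-0.61) + (3)·(1.31) + (-1)·(-1.04) + 1.94
  = 11.27
step(z) = 1 (z≥0)

1


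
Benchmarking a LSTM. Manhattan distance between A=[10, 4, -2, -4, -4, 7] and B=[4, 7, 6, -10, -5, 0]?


d = |10-4| + |4-7| + |-2-6| + |-4+ 10| + |-4+ 5| + |7-0|
  = 6 + 3 + 8 + 6 + 1 + 7
  = 31

31


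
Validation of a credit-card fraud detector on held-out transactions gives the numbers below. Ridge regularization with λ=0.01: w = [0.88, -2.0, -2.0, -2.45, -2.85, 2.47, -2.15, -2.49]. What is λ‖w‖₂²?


‖w‖₂² = (0.88)² + (-2.0)² + (-2.0)² + (-2.45)² + (-2.85)² + (2.47)² + (-2.15)² + (-2.49)²
     = 0.7744 + 4 + 4 + 6.0025 + 8.1225 + 6.1009 + 4.6225 + 6.2001
     = 39.8229
λ·‖w‖₂² = 0.01·39.8229 = 0.398229

0.398229


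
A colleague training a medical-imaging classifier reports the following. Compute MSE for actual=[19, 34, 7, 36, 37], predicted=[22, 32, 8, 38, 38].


Squared errors: (19-22)²=9, (34-32)²=4, (7-8)²=1, (36-38)²=4, (37-38)²=1
Sum = 19
MSE = 19/5 = 19/5

19/5


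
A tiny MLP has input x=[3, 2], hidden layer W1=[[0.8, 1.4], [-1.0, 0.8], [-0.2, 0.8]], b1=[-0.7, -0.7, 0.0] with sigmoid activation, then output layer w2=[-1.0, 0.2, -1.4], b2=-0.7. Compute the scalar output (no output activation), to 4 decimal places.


z1[0] = (0.8)·(3) + (1.4)·(2) - 0.7 = 4.5
z1[1] = (-1.0)·(3) + (0.8)·(2) - 0.7 = -2.1
z1[2] = (-0.2)·(3) + (0.8)·(2) + 0.0 = 1.0
h = sigmoid(z1) = [0.989, 0.1091, 0.7311]
output = (-1.0)·(0.989) + (0.2)·(0.1091) + (-1.4)·(0.7311) - 0.7 = -2.6907

-2.6907


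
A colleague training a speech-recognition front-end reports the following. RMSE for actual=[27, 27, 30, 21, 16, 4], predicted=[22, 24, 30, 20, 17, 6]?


MSE = 40/6 = 6.6667
RMSE = √(40/6) = 2.582

2.582


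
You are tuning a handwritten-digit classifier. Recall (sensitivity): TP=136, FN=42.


Recall = TP/(TP+FN)
= 136/(136+42)
= 136/178 = 76.4%

76.4%


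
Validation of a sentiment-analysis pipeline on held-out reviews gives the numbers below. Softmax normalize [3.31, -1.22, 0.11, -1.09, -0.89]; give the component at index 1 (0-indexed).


Exponentials: e^3.31=27.3851, e^-1.22=0.2952, e^0.11=1.1163, e^-1.09=0.3362, e^-0.89=0.4107
Sum = 29.5435
Softmax = [0.9269, 0.01, 0.0378, 0.0114, 0.0139]
p[1] = 0.2952/29.5435 = 0.01

0.01


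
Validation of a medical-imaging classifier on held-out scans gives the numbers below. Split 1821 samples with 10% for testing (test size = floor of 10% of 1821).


Test = ⌊1821·10/100⌋ = 182
Train = 1821 - 182 = 1639

Train: 1639, Test: 182


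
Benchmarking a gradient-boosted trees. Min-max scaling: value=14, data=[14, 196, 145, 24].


min=14, max=196
(14-14)/(196-14) = 0/182 = 0.0

0.0


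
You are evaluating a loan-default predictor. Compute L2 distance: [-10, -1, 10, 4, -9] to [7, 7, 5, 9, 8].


d = √((-10-7)² + (-1-7)² + (10-5)² + (4-9)² + (-9-8)²)
  = √(289 + 64 + 25 + 25 + 289)
  = √692 = 26.3059

26.3059


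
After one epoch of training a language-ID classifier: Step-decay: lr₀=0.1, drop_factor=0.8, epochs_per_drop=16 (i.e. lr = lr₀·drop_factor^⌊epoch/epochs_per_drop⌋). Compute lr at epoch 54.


n_drops = ⌊54/16⌋ = 3
lr = 0.1·0.8^3 = 0.1·0.512 = 0.0512

0.0512


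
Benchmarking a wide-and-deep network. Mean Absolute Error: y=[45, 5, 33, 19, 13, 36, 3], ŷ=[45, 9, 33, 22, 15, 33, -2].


Absolute errors: |45-45|=0, |5-9|=4, |33-33|=0, |19-22|=3, |13-15|=2, |36-33|=3, |3+ 2|=5
Sum = 17
MAE = 17/7 = 17/7

17/7


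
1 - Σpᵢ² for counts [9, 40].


Probabilities: [9/49, 40/49] ≈ [0.1837, 0.8163]
Σpᵢ² = (81 + 1600)/49² = 1681/2401
Gini = 1 - Σpᵢ² = 1 - 1681/2401 = 0.2999

0.2999


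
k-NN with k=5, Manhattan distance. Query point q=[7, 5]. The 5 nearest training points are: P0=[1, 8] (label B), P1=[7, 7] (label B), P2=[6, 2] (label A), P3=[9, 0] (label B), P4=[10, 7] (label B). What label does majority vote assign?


d(q,P0) = 9  (label B)
d(q,P1) = 2  (label B)
d(q,P2) = 4  (label A)
d(q,P3) = 7  (label B)
d(q,P4) = 5  (label B)
Votes: A=1, B=4
Majority → B

B


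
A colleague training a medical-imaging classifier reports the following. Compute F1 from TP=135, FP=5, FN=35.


Precision = 135/140 = 0.9643
Recall = 135/170 = 0.7941
F1 = 2·P·R/(P+R) = 2·TP/(2·TP+FP+FN) = 270/(270+5+35) = 270/310 = 0.871

0.871


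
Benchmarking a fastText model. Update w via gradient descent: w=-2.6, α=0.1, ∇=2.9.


w_new = w - α·∇
= -2.6 - 0.1·2.9
= -2.6 - 0.29
= -2.89

-2.89


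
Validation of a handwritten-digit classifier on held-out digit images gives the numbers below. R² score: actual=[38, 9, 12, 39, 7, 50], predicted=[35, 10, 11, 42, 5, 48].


ȳ = 25.8333
SS_res = Σ(y-ŷ)² = 28
SS_tot = Σ(y-ȳ)² = 1734.83
R² = 1 - SS_res/SS_tot = 1 - 0.0161 = 0.9839

0.9839


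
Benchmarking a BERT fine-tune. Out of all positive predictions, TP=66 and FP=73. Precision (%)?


Precision = TP/(TP+FP)
= 66/(66+73)
= 66/139 = 47.48%

47.48%


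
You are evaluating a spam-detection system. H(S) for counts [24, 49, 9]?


Probabilities: [24/82, 49/82, 9/82] ≈ [0.2927, 0.5976, 0.1098]
H = -((24/82)·log₂(24/82) + (49/82)·log₂(49/82) + (9/82)·log₂(9/82))
  = 1.3126 bits

1.3126 bits


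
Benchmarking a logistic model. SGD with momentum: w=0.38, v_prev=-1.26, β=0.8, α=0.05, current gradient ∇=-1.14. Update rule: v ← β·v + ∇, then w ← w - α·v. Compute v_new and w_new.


v_new = 0.8·-1.26 - 1.14 = -1.008 - 1.14 = -2.148
w_new = 0.38 - 0.05·-2.148 = 0.38 + 0.1074 = 0.4874

v_new=-2.148, w_new=0.4874


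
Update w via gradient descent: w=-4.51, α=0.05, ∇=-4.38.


w_new = w - α·∇
= -4.51 - 0.05·-4.38
= -4.51 + 0.219
= -4.291

-4.291


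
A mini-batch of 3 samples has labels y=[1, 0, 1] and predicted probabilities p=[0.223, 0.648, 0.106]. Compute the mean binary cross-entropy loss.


L[0] = -ln(0.223) = 1.5006
L[1] = -ln(1-0.648) = -ln(0.352) = 1.0441
L[2] = -ln(0.106) = 2.2443
mean = (1.5006 + 1.0441 + 2.2443)/3 = 1.5963

1.5963


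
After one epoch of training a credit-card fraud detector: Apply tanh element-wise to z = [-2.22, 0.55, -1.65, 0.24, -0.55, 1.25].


tanh(-2.22) = -0.9767
tanh(0.55) = 0.5005
tanh(-1.65) = -0.9289
tanh(0.24) = 0.2355
tanh(-0.55) = -0.5005
tanh(1.25) = 0.8483
result = [-0.9767, 0.5005, -0.9289, 0.2355, -0.5005, 0.8483]

[-0.9767, 0.5005, -0.9289, 0.2355, -0.5005, 0.8483]


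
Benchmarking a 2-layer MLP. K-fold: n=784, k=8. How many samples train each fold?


Fold size = 784/8 = 98
Training per fold = 784 - 98 = 686

686


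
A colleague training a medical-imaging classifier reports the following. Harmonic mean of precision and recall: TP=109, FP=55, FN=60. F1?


Precision = 109/164 = 0.6646
Recall = 109/169 = 0.645
F1 = 2·P·R/(P+R) = 2·TP/(2·TP+FP+FN) = 218/(218+55+60) = 218/333 = 0.6547

0.6547


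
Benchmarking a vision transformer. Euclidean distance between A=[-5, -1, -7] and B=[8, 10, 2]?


d = √((-5-8)² + (-1-10)² + (-7-2)²)
  = √(169 + 121 + 81)
  = √371 = 19.2614

19.2614


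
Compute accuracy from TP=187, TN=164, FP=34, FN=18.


Accuracy = (TP+TN)/(TP+TN+FP+FN)
= (187+164)/(403)
= 351/403 = 87.1%

87.1%


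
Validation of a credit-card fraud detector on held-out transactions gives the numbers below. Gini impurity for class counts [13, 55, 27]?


Probabilities: [13/95, 55/95, 27/95] ≈ [0.1368, 0.5789, 0.2842]
Σpᵢ² = (169 + 3025 + 729)/95² = 3923/9025
Gini = 1 - Σpᵢ² = 1 - 3923/9025 = 0.5653

0.5653


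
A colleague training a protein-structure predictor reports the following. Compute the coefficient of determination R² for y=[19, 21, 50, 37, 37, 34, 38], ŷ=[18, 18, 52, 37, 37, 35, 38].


ȳ = 33.7143
SS_res = Σ(y-ŷ)² = 15
SS_tot = Σ(y-ȳ)² = 683.43
R² = 1 - SS_res/SS_tot = 1 - 0.0219 = 0.9781

0.9781


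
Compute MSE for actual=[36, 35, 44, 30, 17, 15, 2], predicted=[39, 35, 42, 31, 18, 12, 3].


Squared errors: (36-39)²=9, (35-35)²=0, (44-42)²=4, (30-31)²=1, (17-18)²=1, (15-12)²=9, (2-3)²=1
Sum = 25
MSE = 25/7 = 25/7

25/7


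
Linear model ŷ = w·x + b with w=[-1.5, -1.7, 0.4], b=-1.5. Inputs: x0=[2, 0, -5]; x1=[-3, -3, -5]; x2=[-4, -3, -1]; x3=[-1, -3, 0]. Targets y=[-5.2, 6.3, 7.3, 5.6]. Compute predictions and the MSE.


ŷ0 = (-1.5)·(2) + (-1.7)·(0) + (0.4)·(-5) - 1.5 = -6.5
ŷ1 = (-1.5)·(-3) + (-1.7)·(-3) + (0.4)·(-5) - 1.5 = 6.1
ŷ2 = (-1.5)·(-4) + (-1.7)·(-3) + (0.4)·(-1) - 1.5 = 9.2
ŷ3 = (-1.5)·(-1) + (-1.7)·(-3) + (0.4)·(0) - 1.5 = 5.1
errors² = [1.69, 0.04, 3.61, 0.25]
MSE = 5.5900/4 = 1.3975

1.3975


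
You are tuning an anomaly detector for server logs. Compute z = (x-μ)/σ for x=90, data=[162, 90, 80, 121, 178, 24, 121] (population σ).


μ = 110.8571, σ = 48.1973
z = (90 - 110.8571)/48.1973 = -0.4327

-0.4327


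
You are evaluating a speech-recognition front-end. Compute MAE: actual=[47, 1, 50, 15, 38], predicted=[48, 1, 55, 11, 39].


Absolute errors: |47-48|=1, |1-1|=0, |50-55|=5, |15-11|=4, |38-39|=1
Sum = 11
MAE = 11/5 = 11/5

11/5


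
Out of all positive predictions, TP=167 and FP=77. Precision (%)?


Precision = TP/(TP+FP)
= 167/(167+77)
= 167/244 = 68.44%

68.44%


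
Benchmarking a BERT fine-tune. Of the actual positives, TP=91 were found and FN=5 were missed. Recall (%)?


Recall = TP/(TP+FN)
= 91/(91+5)
= 91/96 = 94.79%

94.79%


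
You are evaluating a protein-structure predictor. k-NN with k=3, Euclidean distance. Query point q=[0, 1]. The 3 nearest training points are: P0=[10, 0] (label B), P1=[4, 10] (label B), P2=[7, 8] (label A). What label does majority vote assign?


d(q,P0) = 10.0499  (label B)
d(q,P1) = 9.8489  (label B)
d(q,P2) = 9.8995  (label A)
Votes: A=1, B=2
Majority → B

B


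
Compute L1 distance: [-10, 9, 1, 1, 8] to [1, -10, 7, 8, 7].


d = |-10-1| + |9+ 10| + |1-7| + |1-8| + |8-7|
  = 11 + 19 + 6 + 7 + 1
  = 44

44


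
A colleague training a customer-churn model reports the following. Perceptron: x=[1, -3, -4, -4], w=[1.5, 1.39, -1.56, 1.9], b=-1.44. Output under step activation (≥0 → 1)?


z = (1)·(1.5) + (-3)·(1.39) + (-4)·(-1.56) + (-4)·(1.9) - 1.44
  = -5.47
step(z) = 0 (z<0)

0


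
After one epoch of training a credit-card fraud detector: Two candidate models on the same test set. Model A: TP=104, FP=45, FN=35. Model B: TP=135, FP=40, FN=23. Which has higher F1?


Model A: P=104/149=0.698, R=104/139=0.7482, F1=2PR/(P+R)=2TP/(2TP+FP+FN)=208/288=0.7222
Model B: P=135/175=0.7714, R=135/158=0.8544, F1=2PR/(P+R)=2TP/(2TP+FP+FN)=270/333=0.8108
0.7222 < 0.8108 → Model B

Model B


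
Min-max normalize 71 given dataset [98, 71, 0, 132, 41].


min=0, max=132
(71-0)/(132-0) = 71/132 = 0.5379

0.5379


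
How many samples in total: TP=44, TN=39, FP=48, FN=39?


Total = TP + TN + FP + FN
= 44 + 39 + 48 + 39
= 170
(Predicted positive: 92, predicted negative: 78)

170


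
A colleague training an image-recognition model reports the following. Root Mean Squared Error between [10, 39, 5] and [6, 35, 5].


MSE = 32/3 = 10.6667
RMSE = √(32/3) = 3.266

3.266


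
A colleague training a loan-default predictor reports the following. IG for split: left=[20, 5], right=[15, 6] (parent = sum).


Parent = [35, 11], H_parent = 0.7936
H_left = 0.7219 (n=25), H_right = 0.8631 (n=21)
H_children = (25/46)·0.7219 + (21/46)·0.8631 = 0.7864
IG = 0.7936 - 0.7864 = 0.0072

0.0072


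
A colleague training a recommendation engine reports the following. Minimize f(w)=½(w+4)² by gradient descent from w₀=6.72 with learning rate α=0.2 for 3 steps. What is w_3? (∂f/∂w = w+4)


step 1: grad = 6.72+4 = 10.72; w = 6.72 - 0.2·(10.72) = 4.576
step 2: grad = 4.576+4 = 8.576; w = 4.576 - 0.2·(8.576) = 2.8608
step 3: grad = 2.8608+4 = 6.8608; w = 2.8608 - 0.2·(6.8608) = 1.48864

1.48864


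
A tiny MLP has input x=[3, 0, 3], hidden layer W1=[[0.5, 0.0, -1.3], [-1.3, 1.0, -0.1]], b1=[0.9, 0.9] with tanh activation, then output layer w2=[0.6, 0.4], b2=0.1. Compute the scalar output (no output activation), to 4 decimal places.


z1[0] = (0.5)·(3) + (0.0)·(0) + (-1.3)·(3) + 0.9 = -1.5
z1[1] = (-1.3)·(3) + (1.0)·(0) + (-0.1)·(3) + 0.9 = -3.3
h = tanh(z1) = [-0.9051, -0.9973]
output = (0.6)·(-0.9051) + (0.4)·(-0.9973) + 0.1 = -0.842

-0.842


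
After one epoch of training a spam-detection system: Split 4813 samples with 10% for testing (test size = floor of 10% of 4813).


Test = ⌊4813·10/100⌋ = 481
Train = 4813 - 481 = 4332

Train: 4332, Test: 481


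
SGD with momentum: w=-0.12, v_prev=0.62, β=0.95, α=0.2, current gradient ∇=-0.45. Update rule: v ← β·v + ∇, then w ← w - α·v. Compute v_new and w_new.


v_new = 0.95·0.62 - 0.45 = 0.589 - 0.45 = 0.139
w_new = -0.12 - 0.2·0.139 = -0.12 - 0.0278 = -0.1478

v_new=0.139, w_new=-0.1478


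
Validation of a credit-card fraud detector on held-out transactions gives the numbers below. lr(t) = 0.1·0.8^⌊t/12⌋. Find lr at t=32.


n_drops = ⌊32/12⌋ = 2
lr = 0.1·0.8^2 = 0.1·0.64 = 0.064

0.064


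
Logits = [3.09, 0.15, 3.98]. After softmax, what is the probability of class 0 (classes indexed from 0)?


Exponentials: e^3.09=21.9771, e^0.15=1.1618, e^3.98=53.517
Sum = 76.6559
Softmax = [0.2867, 0.0152, 0.6981]
p[0] = 21.9771/76.6559 = 0.2867

0.2867


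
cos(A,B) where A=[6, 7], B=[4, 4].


A·B = 6·4 + 7·4 = 52
‖A‖ = √85 = 9.2195, ‖B‖ = √32 = 5.6569
cos = 52/(√85·√32) = 52/√2720 = 0.9971

0.9971


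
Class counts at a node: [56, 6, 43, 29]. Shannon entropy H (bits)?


Probabilities: [56/134, 6/134, 43/134, 29/134] ≈ [0.4179, 0.0448, 0.3209, 0.2164]
H = -((56/134)·log₂(56/134) + (6/134)·log₂(6/134) + (43/134)·log₂(43/134) + (29/134)·log₂(29/134))
  = 1.7308 bits

1.7308 bits


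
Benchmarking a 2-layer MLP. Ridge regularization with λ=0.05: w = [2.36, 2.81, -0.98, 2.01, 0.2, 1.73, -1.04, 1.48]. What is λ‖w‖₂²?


‖w‖₂² = (2.36)² + (2.81)² + (-0.98)² + (2.01)² + (0.2)² + (1.73)² + (-1.04)² + (1.48)²
     = 5.5696 + 7.8961 + 0.9604 + 4.0401 + 0.04 + 2.9929 + 1.0816 + 2.1904
     = 24.7711
λ·‖w‖₂² = 0.05·24.7711 = 1.238555

1.238555


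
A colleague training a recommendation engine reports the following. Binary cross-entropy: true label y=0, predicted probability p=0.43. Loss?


BCE = -[y·ln(p) + (1-y)·ln(1-p)]
= -0 - 1·ln(1-0.43)
= -ln(0.57) = 0.5621

0.5621


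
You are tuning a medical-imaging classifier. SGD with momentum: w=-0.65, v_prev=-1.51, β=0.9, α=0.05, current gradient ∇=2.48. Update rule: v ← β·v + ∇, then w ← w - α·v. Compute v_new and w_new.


v_new = 0.9·-1.51 + 2.48 = -1.359 + 2.48 = 1.121
w_new = -0.65 - 0.05·1.121 = -0.65 - 0.05605 = -0.70605

v_new=1.121, w_new=-0.70605


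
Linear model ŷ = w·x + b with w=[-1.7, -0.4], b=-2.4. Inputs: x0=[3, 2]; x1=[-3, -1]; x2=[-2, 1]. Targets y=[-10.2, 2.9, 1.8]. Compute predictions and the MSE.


ŷ0 = (-1.7)·(3) + (-0.4)·(2) - 2.4 = -8.3
ŷ1 = (-1.7)·(-3) + (-0.4)·(-1) - 2.4 = 3.1
ŷ2 = (-1.7)·(-2) + (-0.4)·(1) - 2.4 = 0.6
errors² = [3.61, 0.04, 1.44]
MSE = 5.0900/3 = 1.6967

1.6967


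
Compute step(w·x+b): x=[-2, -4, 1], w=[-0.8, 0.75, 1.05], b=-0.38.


z = (-2)·(-0.8) + (-4)·(0.75) + (1)·(1.05) - 0.38
  = -0.73
step(z) = 0 (z<0)

0


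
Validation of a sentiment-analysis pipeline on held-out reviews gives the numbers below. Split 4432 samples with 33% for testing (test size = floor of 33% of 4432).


Test = ⌊4432·33/100⌋ = 1462
Train = 4432 - 1462 = 2970

Train: 2970, Test: 1462


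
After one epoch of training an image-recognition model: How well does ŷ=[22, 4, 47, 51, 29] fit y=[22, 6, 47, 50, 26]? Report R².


ȳ = 30.2
SS_res = Σ(y-ŷ)² = 14
SS_tot = Σ(y-ȳ)² = 1344.8
R² = 1 - SS_res/SS_tot = 1 - 0.0104 = 0.9896

0.9896


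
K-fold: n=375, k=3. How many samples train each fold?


Fold size = 375/3 = 125
Training per fold = 375 - 125 = 250

250


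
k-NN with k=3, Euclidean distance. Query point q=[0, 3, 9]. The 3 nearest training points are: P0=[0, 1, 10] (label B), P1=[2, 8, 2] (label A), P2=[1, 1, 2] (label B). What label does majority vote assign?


d(q,P0) = 2.2361  (label B)
d(q,P1) = 8.8318  (label A)
d(q,P2) = 7.3485  (label B)
Votes: A=1, B=2
Majority → B

B


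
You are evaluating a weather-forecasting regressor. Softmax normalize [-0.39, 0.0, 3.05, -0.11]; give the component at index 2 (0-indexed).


Exponentials: e^-0.39=0.6771, e^0.0=1, e^3.05=21.1153, e^-0.11=0.8958
Sum = 23.6882
Softmax = [0.0286, 0.0422, 0.8914, 0.0378]
p[2] = 21.1153/23.6882 = 0.8914

0.8914


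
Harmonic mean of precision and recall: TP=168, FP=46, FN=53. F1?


Precision = 168/214 = 0.785
Recall = 168/221 = 0.7602
F1 = 2·P·R/(P+R) = 2·TP/(2·TP+FP+FN) = 336/(336+46+53) = 336/435 = 0.7724

0.7724


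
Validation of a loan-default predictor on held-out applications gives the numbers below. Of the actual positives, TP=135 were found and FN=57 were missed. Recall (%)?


Recall = TP/(TP+FN)
= 135/(135+57)
= 135/192 = 70.31%

70.31%


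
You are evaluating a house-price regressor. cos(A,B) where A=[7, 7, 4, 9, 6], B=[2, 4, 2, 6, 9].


A·B = 7·2 + 7·4 + 4·2 + 9·6 + 6·9 = 158
‖A‖ = √231 = 15.1987, ‖B‖ = √141 = 11.8743
cos = 158/(√231·√141) = 158/√32571 = 0.8755

0.8755


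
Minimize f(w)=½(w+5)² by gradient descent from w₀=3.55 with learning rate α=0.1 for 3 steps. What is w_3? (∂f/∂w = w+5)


step 1: grad = 3.55+5 = 8.55; w = 3.55 - 0.1·(8.55) = 2.695
step 2: grad = 2.695+5 = 7.695; w = 2.695 - 0.1·(7.695) = 1.9255
step 3: grad = 1.9255+5 = 6.9255; w = 1.9255 - 0.1·(6.9255) = 1.23295

1.23295


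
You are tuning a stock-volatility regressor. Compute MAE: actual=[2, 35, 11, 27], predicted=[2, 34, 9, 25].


Absolute errors: |2-2|=0, |35-34|=1, |11-9|=2, |27-25|=2
Sum = 5
MAE = 5/4 = 5/4

5/4


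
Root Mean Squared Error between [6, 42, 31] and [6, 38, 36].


MSE = 41/3 = 13.6667
RMSE = √(41/3) = 3.6968

3.6968


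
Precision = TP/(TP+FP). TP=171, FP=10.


Precision = TP/(TP+FP)
= 171/(171+10)
= 171/181 = 94.48%

94.48%


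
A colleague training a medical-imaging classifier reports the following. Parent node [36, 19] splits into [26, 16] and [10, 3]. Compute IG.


Parent = [36, 19], H_parent = 0.9299
H_left = 0.9587 (n=42), H_right = 0.7793 (n=13)
H_children = (42/55)·0.9587 + (13/55)·0.7793 = 0.9163
IG = 0.9299 - 0.9163 = 0.0136

0.0136


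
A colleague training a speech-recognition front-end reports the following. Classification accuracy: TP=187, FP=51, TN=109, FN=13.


Accuracy = (TP+TN)/(TP+TN+FP+FN)
= (187+109)/(360)
= 296/360 = 82.22%

82.22%


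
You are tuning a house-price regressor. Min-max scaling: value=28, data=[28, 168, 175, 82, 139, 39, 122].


min=28, max=175
(28-28)/(175-28) = 0/147 = 0.0

0.0


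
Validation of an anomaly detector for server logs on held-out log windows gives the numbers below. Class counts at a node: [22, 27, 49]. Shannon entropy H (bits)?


Probabilities: [22/98, 27/98, 49/98] ≈ [0.2245, 0.2755, 0.5]
H = -((22/98)·log₂(22/98) + (27/98)·log₂(27/98) + (49/98)·log₂(49/98))
  = 1.4962 bits

1.4962 bits


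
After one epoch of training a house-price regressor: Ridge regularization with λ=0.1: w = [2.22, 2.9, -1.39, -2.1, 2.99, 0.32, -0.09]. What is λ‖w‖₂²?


‖w‖₂² = (2.22)² + (2.9)² + (-1.39)² + (-2.1)² + (2.99)² + (0.32)² + (-0.09)²
     = 4.9284 + 8.41 + 1.9321 + 4.41 + 8.9401 + 0.1024 + 0.0081
     = 28.7311
λ·‖w‖₂² = 0.1·28.7311 = 2.87311

2.87311


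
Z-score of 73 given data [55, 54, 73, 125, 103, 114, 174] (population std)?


μ = 99.7143, σ = 39.9561
z = (73 - 99.7143)/39.9561 = -0.6686

-0.6686


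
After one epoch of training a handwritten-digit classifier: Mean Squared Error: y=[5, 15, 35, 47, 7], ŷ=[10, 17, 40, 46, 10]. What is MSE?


Squared errors: (5-10)²=25, (15-17)²=4, (35-40)²=25, (47-46)²=1, (7-10)²=9
Sum = 64
MSE = 64/5 = 64/5

64/5


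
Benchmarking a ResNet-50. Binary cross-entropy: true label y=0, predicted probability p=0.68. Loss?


BCE = -[y·ln(p) + (1-y)·ln(1-p)]
= -0 - 1·ln(1-0.68)
= -ln(0.32) = 1.1394

1.1394


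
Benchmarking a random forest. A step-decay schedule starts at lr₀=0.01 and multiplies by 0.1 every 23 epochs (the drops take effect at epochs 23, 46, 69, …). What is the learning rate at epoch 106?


n_drops = ⌊106/23⌋ = 4
lr = 0.01·0.1^4 = 0.01·0.0001 = 0.000001

0.000001


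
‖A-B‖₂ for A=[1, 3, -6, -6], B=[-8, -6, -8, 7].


d = √((1+ 8)² + (3+ 6)² + (-6+ 8)² + (-6-7)²)
  = √(81 + 81 + 4 + 169)
  = √335 = 18.303

18.303


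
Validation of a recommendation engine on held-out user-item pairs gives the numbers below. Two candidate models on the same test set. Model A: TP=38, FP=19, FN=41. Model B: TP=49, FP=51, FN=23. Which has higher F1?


Model A: P=38/57=0.6667, R=38/79=0.481, F1=2PR/(P+R)=2TP/(2TP+FP+FN)=76/136=0.5588
Model B: P=49/100=0.49, R=49/72=0.6806, F1=2PR/(P+R)=2TP/(2TP+FP+FN)=98/172=0.5698
0.5588 < 0.5698 → Model B

Model B


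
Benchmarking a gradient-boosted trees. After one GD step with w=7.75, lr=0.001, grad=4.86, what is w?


w_new = w - α·∇
= 7.75 - 0.001·4.86
= 7.75 - 0.00486
= 7.74514

7.74514


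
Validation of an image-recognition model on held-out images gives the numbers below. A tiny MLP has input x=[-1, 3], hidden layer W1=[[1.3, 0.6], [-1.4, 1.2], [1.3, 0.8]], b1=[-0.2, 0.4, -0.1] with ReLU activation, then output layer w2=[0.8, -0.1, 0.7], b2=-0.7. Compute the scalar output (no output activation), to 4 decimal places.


z1[0] = (1.3)·(-1) + (0.6)·(3) - 0.2 = 0.3
z1[1] = (-1.4)·(-1) + (1.2)·(3) + 0.4 = 5.4
z1[2] = (1.3)·(-1) + (0.8)·(3) - 0.1 = 1.0
h = ReLU(z1) = [0.3, 5.4, 1.0]
output = (0.8)·(0.3) + (-0.1)·(5.4) + (0.7)·(1.0) - 0.7 = -0.3

-0.3


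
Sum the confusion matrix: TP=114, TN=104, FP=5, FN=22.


Total = TP + TN + FP + FN
= 114 + 104 + 5 + 22
= 245
(Predicted positive: 119, predicted negative: 126)

245


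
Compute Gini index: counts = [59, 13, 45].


Probabilities: [59/117, 13/117, 45/117] ≈ [0.5043, 0.1111, 0.3846]
Σpᵢ² = (3481 + 169 + 2025)/117² = 5675/13689
Gini = 1 - Σpᵢ² = 1 - 5675/13689 = 0.5854

0.5854


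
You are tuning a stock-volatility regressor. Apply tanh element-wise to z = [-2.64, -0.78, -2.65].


tanh(-2.64) = -0.9899
tanh(-0.78) = -0.6527
tanh(-2.65) = -0.9901
result = [-0.9899, -0.6527, -0.9901]

[-0.9899, -0.6527, -0.9901]


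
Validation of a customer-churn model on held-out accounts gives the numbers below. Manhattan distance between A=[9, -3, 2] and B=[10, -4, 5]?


d = |9-10| + |-3+ 4| + |2-5|
  = 1 + 1 + 3
  = 5

5


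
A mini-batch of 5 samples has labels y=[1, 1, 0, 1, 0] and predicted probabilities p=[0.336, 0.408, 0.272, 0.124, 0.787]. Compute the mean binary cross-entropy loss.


L[0] = -ln(0.336) = 1.0906
L[1] = -ln(0.408) = 0.8965
L[2] = -ln(1-0.272) = -ln(0.728) = 0.3175
L[3] = -ln(0.124) = 2.0875
L[4] = -ln(1-0.787) = -ln(0.213) = 1.5465
mean = (1.0906 + 0.8965 + 0.3175 + 2.0875 + 1.5465)/5 = 1.1877

1.1877


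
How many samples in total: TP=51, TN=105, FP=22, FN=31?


Total = TP + TN + FP + FN
= 51 + 105 + 22 + 31
= 209
(Predicted positive: 73, predicted negative: 136)

209


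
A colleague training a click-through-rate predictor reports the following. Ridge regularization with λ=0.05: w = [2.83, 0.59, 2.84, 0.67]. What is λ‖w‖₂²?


‖w‖₂² = (2.83)² + (0.59)² + (2.84)² + (0.67)²
     = 8.0089 + 0.3481 + 8.0656 + 0.4489
     = 16.8715
λ·‖w‖₂² = 0.05·16.8715 = 0.843575

0.843575


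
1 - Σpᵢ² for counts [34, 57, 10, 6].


Probabilities: [34/107, 57/107, 10/107, 6/107] ≈ [0.3178, 0.5327, 0.0935, 0.0561]
Σpᵢ² = (1156 + 3249 + 100 + 36)/107² = 4541/11449
Gini = 1 - Σpᵢ² = 1 - 4541/11449 = 0.6034

0.6034


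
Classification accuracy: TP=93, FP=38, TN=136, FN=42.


Accuracy = (TP+TN)/(TP+TN+FP+FN)
= (93+136)/(309)
= 229/309 = 74.11%

74.11%


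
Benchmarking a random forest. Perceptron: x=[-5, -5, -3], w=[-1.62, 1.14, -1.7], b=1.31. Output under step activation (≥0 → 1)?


z = (-5)·(-1.62) + (-5)·(1.14) + (-3)·(-1.7) + 1.31
  = 8.81
step(z) = 1 (z≥0)

1


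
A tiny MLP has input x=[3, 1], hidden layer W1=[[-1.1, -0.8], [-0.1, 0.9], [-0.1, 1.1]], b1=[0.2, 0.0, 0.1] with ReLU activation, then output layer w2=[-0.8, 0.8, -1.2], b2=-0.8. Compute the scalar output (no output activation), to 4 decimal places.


z1[0] = (-1.1)·(3) + (-0.8)·(1) + 0.2 = -3.9
z1[1] = (-0.1)·(3) + (0.9)·(1) + 0.0 = 0.6
z1[2] = (-0.1)·(3) + (1.1)·(1) + 0.1 = 0.9
h = ReLU(z1) = [0.0, 0.6, 0.9]
output = (-0.8)·(0.0) + (0.8)·(0.6) + (-1.2)·(0.9) - 0.8 = -1.4

-1.4


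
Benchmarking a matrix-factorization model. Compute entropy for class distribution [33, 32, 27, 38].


Probabilities: [33/130, 32/130, 27/130, 38/130] ≈ [0.2538, 0.2462, 0.2077, 0.2923]
H = -((33/130)·log₂(33/130) + (32/130)·log₂(32/130) + (27/130)·log₂(27/130) + (38/130)·log₂(38/130))
  = 1.9895 bits

1.9895 bits


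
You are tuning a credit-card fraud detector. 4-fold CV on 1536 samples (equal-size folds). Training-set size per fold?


Fold size = 1536/4 = 384
Training per fold = 1536 - 384 = 1152

1152


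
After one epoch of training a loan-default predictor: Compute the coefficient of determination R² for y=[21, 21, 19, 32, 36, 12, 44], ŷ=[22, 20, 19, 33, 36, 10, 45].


ȳ = 26.4286
SS_res = Σ(y-ŷ)² = 8
SS_tot = Σ(y-ȳ)² = 753.71
R² = 1 - SS_res/SS_tot = 1 - 0.0106 = 0.9894

0.9894


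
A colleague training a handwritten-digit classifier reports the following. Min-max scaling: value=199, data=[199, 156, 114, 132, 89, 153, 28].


min=28, max=199
(199-28)/(199-28) = 171/171 = 1.0

1.0


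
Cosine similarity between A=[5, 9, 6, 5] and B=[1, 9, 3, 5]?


A·B = 5·1 + 9·9 + 6·3 + 5·5 = 129
‖A‖ = √167 = 12.9228, ‖B‖ = √116 = 10.7703
cos = 129/(√167·√116) = 129/√19372 = 0.9268

0.9268


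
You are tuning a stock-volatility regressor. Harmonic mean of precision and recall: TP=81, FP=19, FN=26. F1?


Precision = 81/100 = 0.81
Recall = 81/107 = 0.757
F1 = 2·P·R/(P+R) = 2·TP/(2·TP+FP+FN) = 162/(162+19+26) = 162/207 = 0.7826

0.7826


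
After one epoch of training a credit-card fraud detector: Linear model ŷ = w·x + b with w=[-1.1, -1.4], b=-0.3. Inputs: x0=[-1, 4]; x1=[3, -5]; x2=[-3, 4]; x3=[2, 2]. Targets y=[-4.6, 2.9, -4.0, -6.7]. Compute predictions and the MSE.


ŷ0 = (-1.1)·(-1) + (-1.4)·(4) - 0.3 = -4.8
ŷ1 = (-1.1)·(3) + (-1.4)·(-5) - 0.3 = 3.4
ŷ2 = (-1.1)·(-3) + (-1.4)·(4) - 0.3 = -2.6
ŷ3 = (-1.1)·(2) + (-1.4)·(2) - 0.3 = -5.3
errors² = [0.04, 0.25, 1.96, 1.96]
MSE = 4.2100/4 = 1.0525

1.0525


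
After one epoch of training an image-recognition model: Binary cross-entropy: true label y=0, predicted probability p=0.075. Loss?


BCE = -[y·ln(p) + (1-y)·ln(1-p)]
= -0 - 1·ln(1-0.075)
= -ln(0.925) = 0.078

0.078


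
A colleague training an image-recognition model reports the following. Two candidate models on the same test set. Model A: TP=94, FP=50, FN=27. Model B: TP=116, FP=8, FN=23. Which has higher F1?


Model A: P=94/144=0.6528, R=94/121=0.7769, F1=2PR/(P+R)=2TP/(2TP+FP+FN)=188/265=0.7094
Model B: P=116/124=0.9355, R=116/139=0.8345, F1=2PR/(P+R)=2TP/(2TP+FP+FN)=232/263=0.8821
0.7094 < 0.8821 → Model B

Model B


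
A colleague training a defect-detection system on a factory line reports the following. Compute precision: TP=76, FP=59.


Precision = TP/(TP+FP)
= 76/(76+59)
= 76/135 = 56.3%

56.3%


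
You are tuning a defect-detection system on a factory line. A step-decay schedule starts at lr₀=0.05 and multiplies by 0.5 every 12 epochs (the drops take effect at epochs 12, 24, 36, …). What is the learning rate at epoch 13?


n_drops = ⌊13/12⌋ = 1
lr = 0.05·0.5^1 = 0.05·0.5 = 0.025

0.025


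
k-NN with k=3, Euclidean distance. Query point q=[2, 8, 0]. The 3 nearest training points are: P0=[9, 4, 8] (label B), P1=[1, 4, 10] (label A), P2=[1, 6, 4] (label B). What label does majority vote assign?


d(q,P0) = 11.3578  (label B)
d(q,P1) = 10.8167  (label A)
d(q,P2) = 4.5826  (label B)
Votes: A=1, B=2
Majority → B

B


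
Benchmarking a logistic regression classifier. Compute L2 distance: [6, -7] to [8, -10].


d = √((6-8)² + (-7+ 10)²)
  = √(4 + 9)
  = √13 = 3.6056

3.6056


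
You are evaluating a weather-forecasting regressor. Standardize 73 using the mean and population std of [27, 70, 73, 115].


μ = 71.25, σ = 31.1318
z = (73 - 71.25)/31.1318 = 0.0562

0.0562


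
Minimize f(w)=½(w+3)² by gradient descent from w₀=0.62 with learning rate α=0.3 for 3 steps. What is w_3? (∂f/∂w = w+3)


step 1: grad = 0.62+3 = 3.62; w = 0.62 - 0.3·(3.62) = -0.466
step 2: grad = -0.466+3 = 2.534; w = -0.466 - 0.3·(2.534) = -1.2262
step 3: grad = -1.2262+3 = 1.7738; w = -1.2262 - 0.3·(1.7738) = -1.75834

-1.75834


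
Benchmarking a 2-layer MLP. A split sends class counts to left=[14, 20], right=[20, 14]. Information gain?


Parent = [34, 34], H_parent = 1
H_left = 0.9774 (n=34), H_right = 0.9774 (n=34)
H_children = (34/68)·0.9774 + (34/68)·0.9774 = 0.9774
IG = 1 - 0.9774 = 0.0226

0.0226


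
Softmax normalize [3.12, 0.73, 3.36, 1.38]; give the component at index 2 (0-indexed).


Exponentials: e^3.12=22.6464, e^0.73=2.0751, e^3.36=28.7892, e^1.38=3.9749
Sum = 57.4856
Softmax = [0.3939, 0.0361, 0.5008, 0.0691]
p[2] = 28.7892/57.4856 = 0.5008

0.5008


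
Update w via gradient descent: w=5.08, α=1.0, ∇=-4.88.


w_new = w - α·∇
= 5.08 - 1.0·-4.88
= 5.08 + 4.88
= 9.96

9.96


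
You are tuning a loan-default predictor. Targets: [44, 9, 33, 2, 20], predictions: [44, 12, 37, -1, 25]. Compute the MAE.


Absolute errors: |44-44|=0, |9-12|=3, |33-37|=4, |2+ 1|=3, |20-25|=5
Sum = 15
MAE = 15/5 = 3

3


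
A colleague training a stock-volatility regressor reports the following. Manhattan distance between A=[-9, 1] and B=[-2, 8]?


d = |-9+ 2| + |1-8|
  = 7 + 7
  = 14

14


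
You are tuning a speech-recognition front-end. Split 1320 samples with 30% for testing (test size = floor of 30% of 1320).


Test = ⌊1320·30/100⌋ = 396
Train = 1320 - 396 = 924

Train: 924, Test: 396


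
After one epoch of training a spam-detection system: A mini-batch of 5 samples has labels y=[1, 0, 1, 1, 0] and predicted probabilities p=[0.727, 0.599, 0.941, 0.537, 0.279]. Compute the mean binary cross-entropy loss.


L[0] = -ln(0.727) = 0.3188
L[1] = -ln(1-0.599) = -ln(0.401) = 0.9138
L[2] = -ln(0.941) = 0.0608
L[3] = -ln(0.537) = 0.6218
L[4] = -ln(1-0.279) = -ln(0.721) = 0.3271
mean = (0.3188 + 0.9138 + 0.0608 + 0.6218 + 0.3271)/5 = 0.4485

0.4485


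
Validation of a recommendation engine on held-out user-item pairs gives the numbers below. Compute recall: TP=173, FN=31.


Recall = TP/(TP+FN)
= 173/(173+31)
= 173/204 = 84.8%

84.8%


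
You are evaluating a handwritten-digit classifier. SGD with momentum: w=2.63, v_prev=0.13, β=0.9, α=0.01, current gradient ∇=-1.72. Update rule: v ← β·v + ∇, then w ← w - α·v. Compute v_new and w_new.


v_new = 0.9·0.13 - 1.72 = 0.117 - 1.72 = -1.603
w_new = 2.63 - 0.01·-1.603 = 2.63 + 0.01603 = 2.64603

v_new=-1.603, w_new=2.64603


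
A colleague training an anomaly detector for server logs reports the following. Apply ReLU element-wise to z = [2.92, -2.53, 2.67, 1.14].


ReLU(2.92) = max(0, 2.92) = 2.92
ReLU(-2.53) = max(0, -2.53) = 0.0
ReLU(2.67) = max(0, 2.67) = 2.67
ReLU(1.14) = max(0, 1.14) = 1.14
result = [2.92, 0.0, 2.67, 1.14]

[2.92, 0.0, 2.67, 1.14]


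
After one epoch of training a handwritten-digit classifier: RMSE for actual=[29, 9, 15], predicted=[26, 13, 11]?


MSE = 41/3 = 13.6667
RMSE = √(41/3) = 3.6968

3.6968


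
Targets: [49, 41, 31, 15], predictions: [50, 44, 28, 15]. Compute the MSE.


Squared errors: (49-50)²=1, (41-44)²=9, (31-28)²=9, (15-15)²=0
Sum = 19
MSE = 19/4 = 19/4

19/4


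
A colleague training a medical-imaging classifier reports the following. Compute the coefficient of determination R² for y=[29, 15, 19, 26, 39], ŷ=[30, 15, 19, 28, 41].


ȳ = 25.6
SS_res = Σ(y-ŷ)² = 9
SS_tot = Σ(y-ȳ)² = 347.2
R² = 1 - SS_res/SS_tot = 1 - 0.0259 = 0.9741

0.9741


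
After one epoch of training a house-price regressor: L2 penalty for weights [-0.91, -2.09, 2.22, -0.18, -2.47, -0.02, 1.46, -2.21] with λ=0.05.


‖w‖₂² = (-0.91)² + (-2.09)² + (2.22)² + (-0.18)² + (-2.47)² + (-0.02)² + (1.46)² + (-2.21)²
     = 0.8281 + 4.3681 + 4.9284 + 0.0324 + 6.1009 + 0.0004 + 2.1316 + 4.8841
     = 23.274
λ·‖w‖₂² = 0.05·23.274 = 1.1637

1.1637


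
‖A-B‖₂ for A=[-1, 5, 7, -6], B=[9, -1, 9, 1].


d = √((-1-9)² + (5+ 1)² + (7-9)² + (-6-1)²)
  = √(100 + 36 + 4 + 49)
  = √189 = 13.7477

13.7477


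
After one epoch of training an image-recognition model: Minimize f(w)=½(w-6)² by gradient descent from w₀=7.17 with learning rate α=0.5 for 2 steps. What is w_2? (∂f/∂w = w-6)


step 1: grad = 7.17-6 = 1.17; w = 7.17 - 0.5·(1.17) = 6.585
step 2: grad = 6.585-6 = 0.585; w = 6.585 - 0.5·(0.585) = 6.2925

6.2925


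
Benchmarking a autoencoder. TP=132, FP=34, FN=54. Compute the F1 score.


Precision = 132/166 = 0.7952
Recall = 132/186 = 0.7097
F1 = 2·P·R/(P+R) = 2·TP/(2·TP+FP+FN) = 264/(264+34+54) = 264/352 = 0.75

0.75


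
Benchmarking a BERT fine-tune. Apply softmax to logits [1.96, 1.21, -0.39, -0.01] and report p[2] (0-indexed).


Exponentials: e^1.96=7.0993, e^1.21=3.3535, e^-0.39=0.6771, e^-0.01=0.99
Sum = 12.1199
Softmax = [0.5858, 0.2767, 0.0559, 0.0817]
p[2] = 0.6771/12.1199 = 0.0559

0.0559


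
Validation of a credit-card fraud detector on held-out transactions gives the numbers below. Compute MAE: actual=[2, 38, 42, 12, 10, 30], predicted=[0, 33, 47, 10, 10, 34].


Absolute errors: |2-0|=2, |38-33|=5, |42-47|=5, |12-10|=2, |10-10|=0, |30-34|=4
Sum = 18
MAE = 18/6 = 3

3


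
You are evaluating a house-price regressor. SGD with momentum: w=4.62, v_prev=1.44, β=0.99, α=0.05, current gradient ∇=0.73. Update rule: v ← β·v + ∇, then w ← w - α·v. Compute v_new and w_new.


v_new = 0.99·1.44 + 0.73 = 1.4256 + 0.73 = 2.1556
w_new = 4.62 - 0.05·2.1556 = 4.62 - 0.10778 = 4.51222

v_new=2.1556, w_new=4.51222


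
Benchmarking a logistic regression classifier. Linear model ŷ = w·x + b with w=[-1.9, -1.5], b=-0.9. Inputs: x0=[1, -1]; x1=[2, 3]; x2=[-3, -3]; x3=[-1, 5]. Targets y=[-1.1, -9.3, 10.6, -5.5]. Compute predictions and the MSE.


ŷ0 = (-1.9)·(1) + (-1.5)·(-1) - 0.9 = -1.3
ŷ1 = (-1.9)·(2) + (-1.5)·(3) - 0.9 = -9.2
ŷ2 = (-1.9)·(-3) + (-1.5)·(-3) - 0.9 = 9.3
ŷ3 = (-1.9)·(-1) + (-1.5)·(5) - 0.9 = -6.5
errors² = [0.04, 0.01, 1.69, 1.0]
MSE = 2.7400/4 = 0.685

0.685


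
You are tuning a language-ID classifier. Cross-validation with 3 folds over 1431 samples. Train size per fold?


Fold size = 1431/3 = 477
Training per fold = 1431 - 477 = 954

954


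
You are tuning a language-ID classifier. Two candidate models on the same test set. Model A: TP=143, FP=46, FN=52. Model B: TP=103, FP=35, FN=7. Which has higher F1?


Model A: P=143/189=0.7566, R=143/195=0.7333, F1=2PR/(P+R)=2TP/(2TP+FP+FN)=286/384=0.7448
Model B: P=103/138=0.7464, R=103/110=0.9364, F1=2PR/(P+R)=2TP/(2TP+FP+FN)=206/248=0.8306
0.7448 < 0.8306 → Model B

Model B


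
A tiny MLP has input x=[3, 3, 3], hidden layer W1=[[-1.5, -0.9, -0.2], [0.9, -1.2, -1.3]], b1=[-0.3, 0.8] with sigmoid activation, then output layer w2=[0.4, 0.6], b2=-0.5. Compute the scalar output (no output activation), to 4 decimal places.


z1[0] = (-1.5)·(3) + (-0.9)·(3) + (-0.2)·(3) - 0.3 = -8.1
z1[1] = (0.9)·(3) + (-1.2)·(3) + (-1.3)·(3) + 0.8 = -4.0
h = sigmoid(z1) = [0.0003, 0.018]
output = (0.4)·(0.0003) + (0.6)·(0.018) - 0.5 = -0.4891

-0.4891


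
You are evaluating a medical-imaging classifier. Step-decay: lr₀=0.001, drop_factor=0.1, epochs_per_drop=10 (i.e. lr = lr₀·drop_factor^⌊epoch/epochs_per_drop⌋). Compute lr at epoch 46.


n_drops = ⌊46/10⌋ = 4
lr = 0.001·0.1^4 = 0.001·0.0001 = 0.0000001

0.0000001


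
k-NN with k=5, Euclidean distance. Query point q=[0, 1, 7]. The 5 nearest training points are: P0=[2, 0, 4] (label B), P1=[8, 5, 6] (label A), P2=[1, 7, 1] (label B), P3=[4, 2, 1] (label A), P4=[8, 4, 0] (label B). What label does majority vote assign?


d(q,P0) = 3.7417  (label B)
d(q,P1) = 9.0  (label A)
d(q,P2) = 8.544  (label B)
d(q,P3) = 7.2801  (label A)
d(q,P4) = 11.0454  (label B)
Votes: A=2, B=3
Majority → B

B


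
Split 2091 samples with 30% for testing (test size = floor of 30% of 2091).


Test = ⌊2091·30/100⌋ = 627
Train = 2091 - 627 = 1464

Train: 1464, Test: 627


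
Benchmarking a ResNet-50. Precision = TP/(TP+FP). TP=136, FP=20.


Precision = TP/(TP+FP)
= 136/(136+20)
= 136/156 = 87.18%

87.18%


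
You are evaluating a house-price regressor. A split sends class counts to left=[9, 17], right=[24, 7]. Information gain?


Parent = [33, 24], H_parent = 0.9819
H_left = 0.9306 (n=26), H_right = 0.7706 (n=31)
H_children = (26/57)·0.9306 + (31/57)·0.7706 = 0.8436
IG = 0.9819 - 0.8436 = 0.1383

0.1383


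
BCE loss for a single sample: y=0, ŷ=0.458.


BCE = -[y·ln(p) + (1-y)·ln(1-p)]
= -0 - 1·ln(1-0.458)
= -ln(0.542) = 0.6125

0.6125


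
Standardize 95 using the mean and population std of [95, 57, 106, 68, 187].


μ = 102.6, σ = 45.7585
z = (95 - 102.6)/45.7585 = -0.1661

-0.1661


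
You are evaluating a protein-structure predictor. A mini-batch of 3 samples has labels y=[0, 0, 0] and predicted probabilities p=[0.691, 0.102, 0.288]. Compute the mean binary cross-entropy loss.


L[0] = -ln(1-0.691) = -ln(0.309) = 1.1744
L[1] = -ln(1-0.102) = -ln(0.898) = 0.1076
L[2] = -ln(1-0.288) = -ln(0.712) = 0.3397
mean = (1.1744 + 0.1076 + 0.3397)/3 = 0.5406

0.5406


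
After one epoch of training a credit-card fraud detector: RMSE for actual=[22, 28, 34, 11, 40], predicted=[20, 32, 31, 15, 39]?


MSE = 46/5 = 9.2
RMSE = √(46/5) = 3.0332

3.0332


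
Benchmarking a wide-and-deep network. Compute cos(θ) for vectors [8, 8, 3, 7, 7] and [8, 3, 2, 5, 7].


A·B = 8·8 + 8·3 + 3·2 + 7·5 + 7·7 = 178
‖A‖ = √235 = 15.3297, ‖B‖ = √151 = 12.2882
cos = 178/(√235·√151) = 178/√35485 = 0.9449

0.9449


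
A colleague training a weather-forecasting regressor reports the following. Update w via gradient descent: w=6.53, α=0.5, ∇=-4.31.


w_new = w - α·∇
= 6.53 - 0.5·-4.31
= 6.53 + 2.155
= 8.685

8.685


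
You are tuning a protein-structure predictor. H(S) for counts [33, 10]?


Probabilities: [33/43, 10/43] ≈ [0.7674, 0.2326]
H = -((33/43)·log₂(33/43) + (10/43)·log₂(10/43))
  = 0.7824 bits

0.7824 bits


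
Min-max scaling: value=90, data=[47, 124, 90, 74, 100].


min=47, max=124
(90-47)/(124-47) = 43/77 = 0.5584

0.5584


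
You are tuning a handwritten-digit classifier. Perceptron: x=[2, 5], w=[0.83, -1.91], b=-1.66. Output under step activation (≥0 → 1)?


z = (2)·(0.83) + (5)·(-1.91) - 1.66
  = -9.55
step(z) = 0 (z<0)

0


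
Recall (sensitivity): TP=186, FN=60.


Recall = TP/(TP+FN)
= 186/(186+60)
= 186/246 = 75.61%

75.61%
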